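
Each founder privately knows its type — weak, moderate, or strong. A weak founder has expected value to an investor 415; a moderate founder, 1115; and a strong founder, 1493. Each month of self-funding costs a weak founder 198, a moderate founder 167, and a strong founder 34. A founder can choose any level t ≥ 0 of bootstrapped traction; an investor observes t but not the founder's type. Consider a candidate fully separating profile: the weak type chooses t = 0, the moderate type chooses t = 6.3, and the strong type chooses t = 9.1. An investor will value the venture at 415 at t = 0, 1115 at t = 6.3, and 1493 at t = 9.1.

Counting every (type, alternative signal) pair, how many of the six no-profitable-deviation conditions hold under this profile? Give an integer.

5

Moderate (own payoff 1115 − 167×6.3 = 62.9): to t=0 gives 415 → profitable ✗; to t=9.1 gives 1493 − 167×9.1 = -26.7 → no gain ✓.
Weak (own payoff 415): to t=6.3 gives 1115 − 198×6.3 = -132.4 → no gain ✓; to t=9.1 gives 1493 − 198×9.1 = -308.8 → no gain ✓.
Strong (own payoff 1493 − 34×9.1 = 1183.6): to t=0 gives 415 → no gain ✓; to t=6.3 gives 1115 − 34×6.3 = 900.8 → no gain ✓.
5 of the 6 constraints hold; not an equilibrium.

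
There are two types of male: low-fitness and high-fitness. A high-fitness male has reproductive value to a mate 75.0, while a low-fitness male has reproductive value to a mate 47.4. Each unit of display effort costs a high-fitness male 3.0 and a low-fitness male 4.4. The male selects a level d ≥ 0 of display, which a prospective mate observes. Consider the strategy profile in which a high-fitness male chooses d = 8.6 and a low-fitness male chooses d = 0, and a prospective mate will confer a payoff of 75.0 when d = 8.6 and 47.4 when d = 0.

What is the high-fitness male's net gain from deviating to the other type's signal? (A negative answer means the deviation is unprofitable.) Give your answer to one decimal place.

Playing d = 8.6 the high-fitness male receives 75.0 − 3.0 × 8.6 = 49.2.
Deviating to d = 0 yields 47.4 instead.
Gain from deviating: 47.4 − 49.2 = -1.8.
The gain is negative, so the high-fitness type's incentive-compatibility constraint is satisfied.

-1.8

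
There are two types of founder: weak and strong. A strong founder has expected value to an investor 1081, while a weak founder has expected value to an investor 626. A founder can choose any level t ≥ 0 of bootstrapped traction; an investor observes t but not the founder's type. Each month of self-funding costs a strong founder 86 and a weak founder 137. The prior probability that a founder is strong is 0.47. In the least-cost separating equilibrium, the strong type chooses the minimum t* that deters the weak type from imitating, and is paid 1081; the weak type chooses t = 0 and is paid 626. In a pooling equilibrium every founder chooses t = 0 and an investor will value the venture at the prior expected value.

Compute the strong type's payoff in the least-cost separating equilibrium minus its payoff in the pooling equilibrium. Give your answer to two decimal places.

Least-cost separating signal: t* solves 626 = 1081 − 137·t*, so t* = (1081 − 626)/137 ≈ 3.3212.
Strong type's separating payoff: 1081 − 86 × t* = 1081 − 86 × (1081 − 626)/137 = 1081 − 39130/137 ≈ 795.3796.
Pooling payoff: 0.47 × 1081 + 0.53 × 626 = 839.85.
Difference: 795.3796 − 839.85 = -44.4704, i.e. -44.47 to two decimal places.
The strong type would prefer the pooling outcome.

-44.47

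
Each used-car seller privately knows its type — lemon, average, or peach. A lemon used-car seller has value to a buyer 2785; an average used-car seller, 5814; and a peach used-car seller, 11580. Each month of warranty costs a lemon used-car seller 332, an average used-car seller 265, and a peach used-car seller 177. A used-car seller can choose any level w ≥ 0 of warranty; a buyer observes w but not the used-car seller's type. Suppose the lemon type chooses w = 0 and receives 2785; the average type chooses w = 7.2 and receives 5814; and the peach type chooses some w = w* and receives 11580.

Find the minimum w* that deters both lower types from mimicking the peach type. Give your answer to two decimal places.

Average type (on-path payoff 5814 − 265×7.2 = 3906) won't mimic when 3906 ≥ 11580 − 265·w*, i.e. w* ≥ 28.96.
Lemon type (on-path payoff 2785) won't mimic when 2785 ≥ 11580 − 332·w*, i.e. w* ≥ 26.49.
Both must hold, so w* = max(26.49, 28.96) = 28.96. The average type's constraint binds.

28.96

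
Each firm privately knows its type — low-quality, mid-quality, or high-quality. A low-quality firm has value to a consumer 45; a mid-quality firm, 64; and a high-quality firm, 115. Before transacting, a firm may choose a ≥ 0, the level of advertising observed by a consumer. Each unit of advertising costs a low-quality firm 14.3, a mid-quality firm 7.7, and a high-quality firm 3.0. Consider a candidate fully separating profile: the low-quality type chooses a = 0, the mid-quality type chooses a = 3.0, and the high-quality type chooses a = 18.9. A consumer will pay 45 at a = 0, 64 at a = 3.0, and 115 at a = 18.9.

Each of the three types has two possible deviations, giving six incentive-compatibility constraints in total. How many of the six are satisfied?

5

Mid-quality (own payoff 64 − 7.7×3.0 = 40.9): to a=0 gives 45 → profitable ✗; to a=18.9 gives 115 − 7.7×18.9 = -30.53 → no gain ✓.
High-quality (own payoff 115 − 3.0×18.9 = 58.3): to a=0 gives 45 → no gain ✓; to a=3.0 gives 64 − 3.0×3.0 = 55 → no gain ✓.
Low-quality (own payoff 45): to a=3.0 gives 64 − 14.3×3.0 = 21.1 → no gain ✓; to a=18.9 gives 115 − 14.3×18.9 = -155.27 → no gain ✓.
5 of the 6 constraints hold; not an equilibrium.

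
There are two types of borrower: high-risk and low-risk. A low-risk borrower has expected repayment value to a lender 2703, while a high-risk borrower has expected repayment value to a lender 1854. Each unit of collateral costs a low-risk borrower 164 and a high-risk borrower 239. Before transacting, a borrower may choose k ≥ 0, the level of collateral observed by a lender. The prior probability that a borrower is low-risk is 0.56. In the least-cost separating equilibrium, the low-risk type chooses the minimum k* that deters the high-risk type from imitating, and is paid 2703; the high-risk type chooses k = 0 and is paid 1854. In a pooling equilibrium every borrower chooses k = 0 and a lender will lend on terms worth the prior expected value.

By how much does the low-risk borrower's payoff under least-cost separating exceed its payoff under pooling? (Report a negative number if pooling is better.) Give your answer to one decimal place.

-209.0

Least-cost separating signal: k* solves 1854 = 2703 − 239·k*, so k* = (2703 − 1854)/239 ≈ 3.5523.
Low-risk type's separating payoff: 2703 − 164 × k* = 2703 − 164 × (2703 − 1854)/239 = 2703 − 139236/239 ≈ 2120.423.
Pooling payoff: 0.56 × 2703 + 0.44 × 1854 = 2329.44.
Difference: 2120.423 − 2329.44 = -209.017, i.e. -209.0 to one decimal place.
The low-risk type would prefer the pooling outcome.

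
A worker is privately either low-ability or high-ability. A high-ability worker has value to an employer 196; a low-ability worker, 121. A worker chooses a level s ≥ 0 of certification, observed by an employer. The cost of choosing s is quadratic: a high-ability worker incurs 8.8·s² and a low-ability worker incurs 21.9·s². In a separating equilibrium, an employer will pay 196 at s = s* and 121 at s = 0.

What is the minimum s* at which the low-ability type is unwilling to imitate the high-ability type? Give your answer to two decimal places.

The low-ability type at s = 0 receives 121; imitating at s* yields 196 − 21.9·s*².
Indifference: 121 = 196 − 21.9·s*², so s*² = (196 − 121) / 21.9 ≈ 3.4247.
s* = √3.4247 ≈ 1.85.

1.85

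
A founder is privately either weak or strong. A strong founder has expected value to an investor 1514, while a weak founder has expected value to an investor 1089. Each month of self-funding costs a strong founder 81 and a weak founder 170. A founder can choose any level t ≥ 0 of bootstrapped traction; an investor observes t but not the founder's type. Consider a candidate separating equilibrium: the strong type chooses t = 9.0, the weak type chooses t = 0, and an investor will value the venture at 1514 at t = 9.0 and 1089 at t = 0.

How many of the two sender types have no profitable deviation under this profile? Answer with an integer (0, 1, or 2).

1

Weak type: stay at 0 → 1089; mimic → 1514 − 170 × 9.0 = -16. IC holds (1089 ≥ -16).
Strong type: signal → 1514 − 81 × 9.0 = 785; deviate to 0 → 1089. IC fails (785 < 1089).
1 of 2 constraints hold, so this profile is not an equilibrium.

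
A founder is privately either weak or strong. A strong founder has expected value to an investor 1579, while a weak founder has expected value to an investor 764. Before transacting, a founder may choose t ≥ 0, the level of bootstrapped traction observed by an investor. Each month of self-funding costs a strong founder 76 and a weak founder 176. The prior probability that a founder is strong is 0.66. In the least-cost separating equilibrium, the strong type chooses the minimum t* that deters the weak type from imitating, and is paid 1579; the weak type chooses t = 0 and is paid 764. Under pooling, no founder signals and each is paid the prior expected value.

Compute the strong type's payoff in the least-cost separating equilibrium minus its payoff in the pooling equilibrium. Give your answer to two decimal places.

Least-cost separating signal: t* solves 764 = 1579 − 176·t*, so t* = (1579 − 764)/176 ≈ 4.6307.
Strong type's separating payoff: 1579 − 76 × t* = 1579 − 76 × (1579 − 764)/176 = 1579 − 61940/176 ≈ 1227.0682.
Pooling payoff: 0.66 × 1579 + 0.34 × 764 = 1301.9.
Difference: 1227.0682 − 1301.9 = -74.8318, i.e. -74.83 to two decimal places.
The strong type would prefer the pooling outcome.

-74.83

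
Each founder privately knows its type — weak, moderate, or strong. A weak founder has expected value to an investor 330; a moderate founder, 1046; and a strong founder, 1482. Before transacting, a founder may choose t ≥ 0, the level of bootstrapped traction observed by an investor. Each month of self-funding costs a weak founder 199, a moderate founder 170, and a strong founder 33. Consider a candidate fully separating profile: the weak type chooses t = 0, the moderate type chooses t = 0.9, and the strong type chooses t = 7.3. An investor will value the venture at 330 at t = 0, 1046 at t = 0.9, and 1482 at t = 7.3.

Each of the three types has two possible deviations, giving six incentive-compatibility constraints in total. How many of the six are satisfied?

Moderate (own payoff 1046 − 170×0.9 = 893): to t=0 gives 330 → no gain ✓; to t=7.3 gives 1482 − 170×7.3 = 241 → no gain ✓.
Strong (own payoff 1482 − 33×7.3 = 1241.1): to t=0 gives 330 → no gain ✓; to t=0.9 gives 1046 − 33×0.9 = 1016.3 → no gain ✓.
Weak (own payoff 330): to t=0.9 gives 1046 − 199×0.9 = 866.9 → profitable ✗; to t=7.3 gives 1482 − 199×7.3 = 29.3 → no gain ✓.
5 of the 6 constraints hold; not an equilibrium.

5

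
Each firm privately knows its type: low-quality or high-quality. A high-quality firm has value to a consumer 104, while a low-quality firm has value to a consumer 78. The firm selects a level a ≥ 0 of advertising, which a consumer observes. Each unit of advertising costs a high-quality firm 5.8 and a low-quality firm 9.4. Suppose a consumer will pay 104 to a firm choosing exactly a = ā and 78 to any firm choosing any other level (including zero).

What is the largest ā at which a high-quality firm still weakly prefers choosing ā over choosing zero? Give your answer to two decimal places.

4.48

Choosing ā yields the high-quality type 104 − 5.8·ā; choosing zero yields 78.
The high-quality type is indifferent at 104 − 5.8·ā = 78, i.e. ā = (104 − 78) / 5.8 ≈ 4.48.
For any ā above 4.48 the high-quality type would rather pool at zero, so separation collapses.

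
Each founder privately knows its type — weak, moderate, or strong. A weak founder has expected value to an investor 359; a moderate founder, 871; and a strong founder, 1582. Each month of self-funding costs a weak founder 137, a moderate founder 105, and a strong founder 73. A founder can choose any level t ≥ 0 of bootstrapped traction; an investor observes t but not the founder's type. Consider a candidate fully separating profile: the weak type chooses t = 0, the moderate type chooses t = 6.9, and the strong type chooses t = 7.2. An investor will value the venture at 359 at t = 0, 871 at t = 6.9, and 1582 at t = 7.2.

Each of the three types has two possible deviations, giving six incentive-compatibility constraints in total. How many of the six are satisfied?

Weak (own payoff 359): to t=6.9 gives 871 − 137×6.9 = -74.3 → no gain ✓; to t=7.2 gives 1582 − 137×7.2 = 595.6 → profitable ✗.
Moderate (own payoff 871 − 105×6.9 = 146.5): to t=0 gives 359 → profitable ✗; to t=7.2 gives 1582 − 105×7.2 = 826 → profitable ✗.
Strong (own payoff 1582 − 73×7.2 = 1056.4): to t=0 gives 359 → no gain ✓; to t=6.9 gives 871 − 73×6.9 = 367.3 → no gain ✓.
3 of the 6 constraints hold; not an equilibrium.

3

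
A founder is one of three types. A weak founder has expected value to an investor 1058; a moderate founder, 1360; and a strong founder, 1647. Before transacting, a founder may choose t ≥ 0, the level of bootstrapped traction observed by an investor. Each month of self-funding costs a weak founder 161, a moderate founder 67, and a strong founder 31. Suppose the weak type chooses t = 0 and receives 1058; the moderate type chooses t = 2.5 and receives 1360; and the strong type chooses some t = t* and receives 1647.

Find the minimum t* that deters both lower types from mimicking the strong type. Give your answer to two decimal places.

6.78

Weak type (on-path payoff 1058) won't mimic when 1058 ≥ 1647 − 161·t*, i.e. t* ≥ 3.66.
Moderate type (on-path payoff 1360 − 67×2.5 = 1192.5) won't mimic when 1192.5 ≥ 1647 − 67·t*, i.e. t* ≥ 6.78.
Both must hold, so t* = max(3.66, 6.78) = 6.78. The moderate type's constraint binds.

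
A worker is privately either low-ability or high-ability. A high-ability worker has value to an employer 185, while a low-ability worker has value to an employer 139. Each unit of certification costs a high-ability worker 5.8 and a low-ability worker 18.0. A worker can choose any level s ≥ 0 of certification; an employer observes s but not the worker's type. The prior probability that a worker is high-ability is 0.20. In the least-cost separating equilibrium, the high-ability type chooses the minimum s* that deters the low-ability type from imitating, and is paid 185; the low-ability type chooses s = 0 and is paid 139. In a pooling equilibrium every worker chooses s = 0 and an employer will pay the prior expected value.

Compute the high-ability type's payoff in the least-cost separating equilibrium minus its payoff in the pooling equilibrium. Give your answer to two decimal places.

Least-cost separating signal: s* solves 139 = 185 − 18.0·s*, so s* = (185 − 139)/18.0 ≈ 2.5556.
High-ability type's separating payoff: 185 − 5.8 × s* = 185 − 5.8 × (185 − 139)/18.0 = 185 − 266.8/18.0 ≈ 170.1778.
Pooling payoff: 0.20 × 185 + 0.80 × 139 = 148.2.
Difference: 170.1778 − 148.2 = 21.9778, i.e. 21.98 to two decimal places.
The high-ability type prefers to separate.

21.98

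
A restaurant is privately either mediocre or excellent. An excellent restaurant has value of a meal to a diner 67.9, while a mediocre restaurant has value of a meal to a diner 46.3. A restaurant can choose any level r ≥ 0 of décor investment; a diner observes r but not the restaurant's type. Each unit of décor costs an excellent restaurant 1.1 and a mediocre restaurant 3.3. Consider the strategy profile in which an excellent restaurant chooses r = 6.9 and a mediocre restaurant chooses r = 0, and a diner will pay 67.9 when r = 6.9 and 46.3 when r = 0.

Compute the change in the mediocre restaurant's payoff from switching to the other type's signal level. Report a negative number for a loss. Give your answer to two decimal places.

-1.17

Playing r = 0 the mediocre restaurant receives 46.3.
Deviating to r = 6.9 brings payment 67.9 at cost 3.3 × 6.9 = 22.77, netting 45.13.
Gain from deviating: 45.13 − 46.3 = -1.17.
The gain is negative, so the mediocre type's incentive-compatibility constraint is satisfied.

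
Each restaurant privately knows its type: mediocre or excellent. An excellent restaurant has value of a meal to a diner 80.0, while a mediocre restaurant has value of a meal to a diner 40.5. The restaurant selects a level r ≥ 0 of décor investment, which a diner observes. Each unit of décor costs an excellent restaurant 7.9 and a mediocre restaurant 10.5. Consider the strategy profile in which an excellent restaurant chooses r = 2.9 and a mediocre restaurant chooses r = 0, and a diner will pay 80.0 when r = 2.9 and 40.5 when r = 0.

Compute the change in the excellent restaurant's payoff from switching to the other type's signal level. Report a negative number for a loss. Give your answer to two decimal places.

-16.59

Playing r = 2.9 the excellent restaurant receives 80.0 − 7.9 × 2.9 = 57.09.
Deviating to r = 0 yields 40.5 instead.
Gain from deviating: 40.5 − 57.09 = -16.59.
The gain is negative, so the excellent type's incentive-compatibility constraint is satisfied.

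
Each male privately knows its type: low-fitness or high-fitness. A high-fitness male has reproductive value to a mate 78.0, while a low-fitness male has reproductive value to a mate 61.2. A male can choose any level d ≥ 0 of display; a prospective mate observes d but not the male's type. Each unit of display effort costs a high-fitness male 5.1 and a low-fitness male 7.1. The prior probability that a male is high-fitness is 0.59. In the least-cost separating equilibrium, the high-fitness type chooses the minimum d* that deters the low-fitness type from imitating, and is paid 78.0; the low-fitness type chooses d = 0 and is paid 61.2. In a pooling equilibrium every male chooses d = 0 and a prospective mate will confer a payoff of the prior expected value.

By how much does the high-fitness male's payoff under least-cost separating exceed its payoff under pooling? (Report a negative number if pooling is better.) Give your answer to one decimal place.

Least-cost separating signal: d* solves 61.2 = 78.0 − 7.1·d*, so d* = (78.0 − 61.2)/7.1 ≈ 2.3662.
High-fitness type's separating payoff: 78.0 − 5.1 × d* = 78.0 − 5.1 × (78.0 − 61.2)/7.1 = 78.0 − 85.68/7.1 ≈ 65.932.
Pooling payoff: 0.59 × 78.0 + 0.41 × 61.2 = 71.112.
Difference: 65.932 − 71.112 = -5.18, i.e. -5.2 to one decimal place.
The high-fitness type would prefer the pooling outcome.

-5.2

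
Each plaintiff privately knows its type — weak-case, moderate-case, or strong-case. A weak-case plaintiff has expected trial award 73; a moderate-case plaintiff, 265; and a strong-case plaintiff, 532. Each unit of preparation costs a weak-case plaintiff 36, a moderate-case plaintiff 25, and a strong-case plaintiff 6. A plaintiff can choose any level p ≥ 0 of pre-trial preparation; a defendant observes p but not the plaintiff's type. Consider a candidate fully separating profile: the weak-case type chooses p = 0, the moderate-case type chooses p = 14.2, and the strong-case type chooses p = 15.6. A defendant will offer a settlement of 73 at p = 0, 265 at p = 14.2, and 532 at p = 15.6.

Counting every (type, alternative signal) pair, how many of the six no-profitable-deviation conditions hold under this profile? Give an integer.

4

Strong-case (own payoff 532 − 6×15.6 = 438.4): to p=0 gives 73 → no gain ✓; to p=14.2 gives 265 − 6×14.2 = 179.8 → no gain ✓.
Moderate-case (own payoff 265 − 25×14.2 = -90): to p=0 gives 73 → profitable ✗; to p=15.6 gives 532 − 25×15.6 = 142 → profitable ✗.
Weak-case (own payoff 73): to p=14.2 gives 265 − 36×14.2 = -246.2 → no gain ✓; to p=15.6 gives 532 − 36×15.6 = -29.6 → no gain ✓.
4 of the 6 constraints hold; not an equilibrium.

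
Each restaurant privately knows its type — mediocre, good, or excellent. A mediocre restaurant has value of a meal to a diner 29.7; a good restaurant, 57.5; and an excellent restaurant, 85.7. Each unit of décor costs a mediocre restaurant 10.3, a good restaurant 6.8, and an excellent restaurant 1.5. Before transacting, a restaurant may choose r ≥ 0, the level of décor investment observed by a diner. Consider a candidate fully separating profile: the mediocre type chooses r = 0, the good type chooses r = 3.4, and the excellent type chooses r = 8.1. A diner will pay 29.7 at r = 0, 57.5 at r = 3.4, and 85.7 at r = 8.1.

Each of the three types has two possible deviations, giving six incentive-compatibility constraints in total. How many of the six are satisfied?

Good (own payoff 57.5 − 6.8×3.4 = 34.38): to r=0 gives 29.7 → no gain ✓; to r=8.1 gives 85.7 − 6.8×8.1 = 30.62 → no gain ✓.
Mediocre (own payoff 29.7): to r=3.4 gives 57.5 − 10.3×3.4 = 22.48 → no gain ✓; to r=8.1 gives 85.7 − 10.3×8.1 = 2.27 → no gain ✓.
Excellent (own payoff 85.7 − 1.5×8.1 = 73.55): to r=0 gives 29.7 → no gain ✓; to r=3.4 gives 57.5 − 1.5×3.4 = 52.4 → no gain ✓.
6 of the 6 constraints hold; this profile is a separating equilibrium.

6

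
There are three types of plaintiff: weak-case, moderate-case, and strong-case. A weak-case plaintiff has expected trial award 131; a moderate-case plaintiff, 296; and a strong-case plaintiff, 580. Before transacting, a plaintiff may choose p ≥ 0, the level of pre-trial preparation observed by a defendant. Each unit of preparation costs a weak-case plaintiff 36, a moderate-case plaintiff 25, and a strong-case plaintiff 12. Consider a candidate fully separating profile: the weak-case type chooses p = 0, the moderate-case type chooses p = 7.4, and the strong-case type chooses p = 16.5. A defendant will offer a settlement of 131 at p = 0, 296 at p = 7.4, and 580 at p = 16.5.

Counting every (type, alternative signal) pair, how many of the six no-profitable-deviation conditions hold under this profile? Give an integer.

4

Strong-case (own payoff 580 − 12×16.5 = 382): to p=0 gives 131 → no gain ✓; to p=7.4 gives 296 − 12×7.4 = 207.2 → no gain ✓.
Moderate-case (own payoff 296 − 25×7.4 = 111): to p=0 gives 131 → profitable ✗; to p=16.5 gives 580 − 25×16.5 = 167.5 → profitable ✗.
Weak-case (own payoff 131): to p=7.4 gives 296 − 36×7.4 = 29.6 → no gain ✓; to p=16.5 gives 580 − 36×16.5 = -14 → no gain ✓.
4 of the 6 constraints hold; not an equilibrium.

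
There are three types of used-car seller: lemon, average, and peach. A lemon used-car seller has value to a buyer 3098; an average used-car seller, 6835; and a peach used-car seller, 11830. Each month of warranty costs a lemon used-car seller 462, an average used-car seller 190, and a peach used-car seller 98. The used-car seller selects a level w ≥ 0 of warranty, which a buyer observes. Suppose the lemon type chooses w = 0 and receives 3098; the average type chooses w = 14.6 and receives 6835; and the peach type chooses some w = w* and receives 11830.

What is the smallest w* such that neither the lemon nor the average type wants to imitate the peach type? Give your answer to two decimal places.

40.89

Average type (on-path payoff 6835 − 190×14.6 = 4061) won't mimic when 4061 ≥ 11830 − 190·w*, i.e. w* ≥ 40.89.
Lemon type (on-path payoff 3098) won't mimic when 3098 ≥ 11830 − 462·w*, i.e. w* ≥ 18.90.
Both must hold, so w* = max(18.90, 40.89) = 40.89. The average type's constraint binds.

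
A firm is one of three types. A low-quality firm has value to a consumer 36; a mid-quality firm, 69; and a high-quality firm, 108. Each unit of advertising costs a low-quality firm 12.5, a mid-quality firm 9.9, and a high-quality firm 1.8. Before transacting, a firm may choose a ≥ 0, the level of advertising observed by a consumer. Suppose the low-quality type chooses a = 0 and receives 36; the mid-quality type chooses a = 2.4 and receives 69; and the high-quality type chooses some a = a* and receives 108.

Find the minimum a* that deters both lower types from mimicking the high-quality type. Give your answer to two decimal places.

6.34

Low-quality type (on-path payoff 36) won't mimic when 36 ≥ 108 − 12.5·a*, i.e. a* ≥ 5.76.
Mid-quality type (on-path payoff 69 − 9.9×2.4 = 45.24) won't mimic when 45.24 ≥ 108 − 9.9·a*, i.e. a* ≥ 6.34.
Both must hold, so a* = max(5.76, 6.34) = 6.34. The mid-quality type's constraint binds.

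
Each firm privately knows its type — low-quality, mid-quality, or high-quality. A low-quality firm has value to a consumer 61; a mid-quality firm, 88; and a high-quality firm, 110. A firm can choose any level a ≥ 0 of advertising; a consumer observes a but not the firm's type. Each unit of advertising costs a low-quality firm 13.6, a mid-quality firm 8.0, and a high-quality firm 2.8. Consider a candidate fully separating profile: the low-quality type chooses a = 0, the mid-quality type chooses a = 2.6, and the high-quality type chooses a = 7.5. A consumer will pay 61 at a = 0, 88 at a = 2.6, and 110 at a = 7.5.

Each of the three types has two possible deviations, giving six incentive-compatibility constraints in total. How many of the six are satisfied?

6

Low-quality (own payoff 61): to a=2.6 gives 88 − 13.6×2.6 = 52.64 → no gain ✓; to a=7.5 gives 110 − 13.6×7.5 = 8 → no gain ✓.
High-quality (own payoff 110 − 2.8×7.5 = 89): to a=0 gives 61 → no gain ✓; to a=2.6 gives 88 − 2.8×2.6 = 80.72 → no gain ✓.
Mid-quality (own payoff 88 − 8.0×2.6 = 67.2): to a=0 gives 61 → no gain ✓; to a=7.5 gives 110 − 8.0×7.5 = 50 → no gain ✓.
6 of the 6 constraints hold; this profile is a separating equilibrium.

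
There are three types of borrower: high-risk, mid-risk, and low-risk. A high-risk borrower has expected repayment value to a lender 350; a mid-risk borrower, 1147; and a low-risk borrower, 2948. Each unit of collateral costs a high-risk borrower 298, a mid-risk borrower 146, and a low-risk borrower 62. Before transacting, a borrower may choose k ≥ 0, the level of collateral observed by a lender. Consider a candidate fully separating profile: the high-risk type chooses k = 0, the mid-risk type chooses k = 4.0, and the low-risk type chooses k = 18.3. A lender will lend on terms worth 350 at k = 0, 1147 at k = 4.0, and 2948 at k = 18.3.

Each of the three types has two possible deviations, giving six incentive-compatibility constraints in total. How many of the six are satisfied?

6

Mid-risk (own payoff 1147 − 146×4.0 = 563): to k=0 gives 350 → no gain ✓; to k=18.3 gives 2948 − 146×18.3 = 276.2 → no gain ✓.
Low-risk (own payoff 2948 − 62×18.3 = 1813.4): to k=0 gives 350 → no gain ✓; to k=4.0 gives 1147 − 62×4.0 = 899 → no gain ✓.
High-risk (own payoff 350): to k=4.0 gives 1147 − 298×4.0 = -45 → no gain ✓; to k=18.3 gives 2948 − 298×18.3 = -2505.4 → no gain ✓.
6 of the 6 constraints hold; this profile is a separating equilibrium.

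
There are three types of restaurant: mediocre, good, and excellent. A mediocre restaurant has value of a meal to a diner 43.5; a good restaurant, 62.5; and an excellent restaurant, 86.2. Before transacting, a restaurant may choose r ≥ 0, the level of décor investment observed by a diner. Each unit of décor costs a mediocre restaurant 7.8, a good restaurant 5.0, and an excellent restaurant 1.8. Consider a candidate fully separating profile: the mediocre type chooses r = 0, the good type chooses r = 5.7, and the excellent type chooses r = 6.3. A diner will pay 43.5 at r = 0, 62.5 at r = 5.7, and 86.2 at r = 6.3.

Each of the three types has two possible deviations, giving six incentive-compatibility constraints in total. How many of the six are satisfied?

4

Good (own payoff 62.5 − 5.0×5.7 = 34): to r=0 gives 43.5 → profitable ✗; to r=6.3 gives 86.2 − 5.0×6.3 = 54.7 → profitable ✗.
Excellent (own payoff 86.2 − 1.8×6.3 = 74.86): to r=0 gives 43.5 → no gain ✓; to r=5.7 gives 62.5 − 1.8×5.7 = 52.24 → no gain ✓.
Mediocre (own payoff 43.5): to r=5.7 gives 62.5 − 7.8×5.7 = 18.04 → no gain ✓; to r=6.3 gives 86.2 − 7.8×6.3 = 37.06 → no gain ✓.
4 of the 6 constraints hold; not an equilibrium.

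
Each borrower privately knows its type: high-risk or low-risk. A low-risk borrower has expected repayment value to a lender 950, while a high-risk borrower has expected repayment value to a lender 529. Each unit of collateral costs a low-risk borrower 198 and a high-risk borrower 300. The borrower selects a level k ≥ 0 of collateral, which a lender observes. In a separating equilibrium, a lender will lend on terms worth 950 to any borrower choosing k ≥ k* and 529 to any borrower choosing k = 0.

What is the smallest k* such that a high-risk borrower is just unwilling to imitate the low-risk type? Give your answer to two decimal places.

1.40

A high-risk borrower choosing k = 0 receives 529.
Imitating at k* instead would pay 950 at cost 300·k*, netting 950 − 300·k*.
Indifference: 529 = 950 − 300·k*, so k* = (950 − 529) / 300 ≈ 1.40.
At k* the high-risk type's incentive constraint just binds; the low-risk type strictly prefers k* since its per-unit cost is lower.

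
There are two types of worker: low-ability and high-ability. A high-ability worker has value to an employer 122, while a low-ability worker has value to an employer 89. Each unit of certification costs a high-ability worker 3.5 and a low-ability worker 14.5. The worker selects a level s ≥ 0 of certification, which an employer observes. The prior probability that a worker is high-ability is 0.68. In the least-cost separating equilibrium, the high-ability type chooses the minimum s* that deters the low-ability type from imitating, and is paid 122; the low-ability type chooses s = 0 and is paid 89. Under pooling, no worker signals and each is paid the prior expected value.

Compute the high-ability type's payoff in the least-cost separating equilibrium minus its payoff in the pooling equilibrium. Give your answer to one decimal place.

Least-cost separating signal: s* solves 89 = 122 − 14.5·s*, so s* = (122 − 89)/14.5 ≈ 2.2759.
High-ability type's separating payoff: 122 − 3.5 × s* = 122 − 3.5 × (122 − 89)/14.5 = 122 − 115.5/14.5 ≈ 114.034.
Pooling payoff: 0.68 × 122 + 0.32 × 89 = 111.44.
Difference: 114.034 − 111.44 = 2.594, i.e. 2.6 to one decimal place.
The high-ability type prefers to separate.

2.6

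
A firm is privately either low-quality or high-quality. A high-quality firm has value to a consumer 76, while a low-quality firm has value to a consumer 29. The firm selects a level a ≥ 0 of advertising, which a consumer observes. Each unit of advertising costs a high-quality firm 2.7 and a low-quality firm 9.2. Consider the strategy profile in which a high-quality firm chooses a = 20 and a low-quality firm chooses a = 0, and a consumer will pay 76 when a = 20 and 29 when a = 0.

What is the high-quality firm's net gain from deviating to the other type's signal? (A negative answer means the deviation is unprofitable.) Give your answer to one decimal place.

Playing a = 20 the high-quality firm receives 76 − 2.7 × 20 = 22.
Deviating to a = 0 yields 29 instead.
Gain from deviating: 29 − 22 = 7.0.
The gain is positive, so the high-quality type's incentive-compatibility constraint is violated — this profile is not a separating equilibrium.

7.0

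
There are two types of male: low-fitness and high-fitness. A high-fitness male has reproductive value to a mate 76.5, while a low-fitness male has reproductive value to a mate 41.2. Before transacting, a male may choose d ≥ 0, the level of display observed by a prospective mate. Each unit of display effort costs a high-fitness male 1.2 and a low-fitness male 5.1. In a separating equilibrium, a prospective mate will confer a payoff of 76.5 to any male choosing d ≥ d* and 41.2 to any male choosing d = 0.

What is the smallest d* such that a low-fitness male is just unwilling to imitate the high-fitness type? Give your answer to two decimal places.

6.92

A low-fitness male choosing d = 0 receives 41.2.
Imitating at d* instead would pay 76.5 at cost 5.1·d*, netting 76.5 − 5.1·d*.
Indifference: 41.2 = 76.5 − 5.1·d*, so d* = (76.5 − 41.2) / 5.1 ≈ 6.92.
This is the low-fitness type's binding incentive-compatibility constraint; any d ≥ 6.92 sustains separation on that side.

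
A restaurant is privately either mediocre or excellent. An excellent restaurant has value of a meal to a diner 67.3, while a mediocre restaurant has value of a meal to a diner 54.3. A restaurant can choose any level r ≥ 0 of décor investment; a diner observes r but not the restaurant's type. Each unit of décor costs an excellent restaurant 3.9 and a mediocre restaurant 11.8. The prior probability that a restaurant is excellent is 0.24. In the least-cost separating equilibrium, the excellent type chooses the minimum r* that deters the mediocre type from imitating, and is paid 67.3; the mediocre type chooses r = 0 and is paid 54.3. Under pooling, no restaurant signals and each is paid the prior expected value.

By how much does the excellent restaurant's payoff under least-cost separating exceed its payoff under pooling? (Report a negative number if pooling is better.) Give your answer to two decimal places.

Least-cost separating signal: r* solves 54.3 = 67.3 − 11.8·r*, so r* = (67.3 − 54.3)/11.8 ≈ 1.1017.
Excellent type's separating payoff: 67.3 − 3.9 × r* = 67.3 − 3.9 × (67.3 − 54.3)/11.8 = 67.3 − 50.7/11.8 ≈ 63.0034.
Pooling payoff: 0.24 × 67.3 + 0.76 × 54.3 = 57.42.
Difference: 63.0034 − 57.42 = 5.5834, i.e. 5.58 to two decimal places.
The excellent type prefers to separate.

5.58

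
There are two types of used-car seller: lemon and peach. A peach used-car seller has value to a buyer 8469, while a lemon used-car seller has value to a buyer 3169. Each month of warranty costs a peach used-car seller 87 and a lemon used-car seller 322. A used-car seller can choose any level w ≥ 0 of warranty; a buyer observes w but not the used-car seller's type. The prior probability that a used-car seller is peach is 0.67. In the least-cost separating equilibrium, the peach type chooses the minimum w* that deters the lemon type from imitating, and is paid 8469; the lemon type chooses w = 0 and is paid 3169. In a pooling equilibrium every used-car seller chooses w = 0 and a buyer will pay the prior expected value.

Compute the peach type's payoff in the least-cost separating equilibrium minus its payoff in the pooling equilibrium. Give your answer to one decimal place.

Least-cost separating signal: w* solves 3169 = 8469 − 322·w*, so w* = (8469 − 3169)/322 ≈ 16.4596.
Peach type's separating payoff: 8469 − 87 × w* = 8469 − 87 × (8469 − 3169)/322 = 8469 − 461100/322 ≈ 7037.012.
Pooling payoff: 0.67 × 8469 + 0.33 × 3169 = 6720.
Difference: 7037.012 − 6720 = 317.012, i.e. 317.0 to one decimal place.
The peach type prefers to separate.

317.0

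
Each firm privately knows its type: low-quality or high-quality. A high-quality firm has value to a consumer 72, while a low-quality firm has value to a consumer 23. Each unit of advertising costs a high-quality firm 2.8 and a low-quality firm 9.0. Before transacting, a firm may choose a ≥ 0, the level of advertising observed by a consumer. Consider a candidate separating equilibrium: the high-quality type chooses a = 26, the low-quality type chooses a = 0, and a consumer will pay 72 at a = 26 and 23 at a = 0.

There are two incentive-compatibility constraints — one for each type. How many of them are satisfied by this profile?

High-quality type: signal → 72 − 2.8 × 26 = -0.8; deviate to 0 → 23. IC fails (-0.8 < 23).
Low-quality type: stay at 0 → 23; mimic → 72 − 9.0 × 26 = -162. IC holds (23 ≥ -162).
1 of 2 constraints hold, so this profile is not an equilibrium.

1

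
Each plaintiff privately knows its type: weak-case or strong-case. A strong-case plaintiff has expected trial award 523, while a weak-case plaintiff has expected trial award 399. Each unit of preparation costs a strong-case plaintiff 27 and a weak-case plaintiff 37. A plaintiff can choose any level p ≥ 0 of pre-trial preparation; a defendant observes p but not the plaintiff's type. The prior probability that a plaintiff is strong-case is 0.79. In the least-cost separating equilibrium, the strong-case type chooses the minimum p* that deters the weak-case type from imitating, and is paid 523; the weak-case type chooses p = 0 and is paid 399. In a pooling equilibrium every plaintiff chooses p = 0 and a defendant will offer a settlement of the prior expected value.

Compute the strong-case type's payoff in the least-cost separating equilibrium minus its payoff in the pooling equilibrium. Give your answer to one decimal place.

-64.4

Least-cost separating signal: p* solves 399 = 523 − 37·p*, so p* = (523 − 399)/37 ≈ 3.3514.
Strong-case type's separating payoff: 523 − 27 × p* = 523 − 27 × (523 − 399)/37 = 523 − 3348/37 ≈ 432.514.
Pooling payoff: 0.79 × 523 + 0.21 × 399 = 496.96.
Difference: 432.514 − 496.96 = -64.446, i.e. -64.4 to one decimal place.
The strong-case type would prefer the pooling outcome.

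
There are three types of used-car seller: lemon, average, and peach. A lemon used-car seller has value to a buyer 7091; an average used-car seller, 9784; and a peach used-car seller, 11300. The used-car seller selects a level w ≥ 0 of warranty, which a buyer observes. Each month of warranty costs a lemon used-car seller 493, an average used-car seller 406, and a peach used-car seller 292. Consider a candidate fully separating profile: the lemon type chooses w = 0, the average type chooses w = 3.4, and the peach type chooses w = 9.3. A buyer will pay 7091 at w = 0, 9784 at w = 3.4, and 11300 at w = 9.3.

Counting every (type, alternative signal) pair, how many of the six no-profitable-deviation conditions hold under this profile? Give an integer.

Average (own payoff 9784 − 406×3.4 = 8403.6): to w=0 gives 7091 → no gain ✓; to w=9.3 gives 11300 − 406×9.3 = 7524.2 → no gain ✓.
Lemon (own payoff 7091): to w=3.4 gives 9784 − 493×3.4 = 8107.8 → profitable ✗; to w=9.3 gives 11300 − 493×9.3 = 6715.1 → no gain ✓.
Peach (own payoff 11300 − 292×9.3 = 8584.4): to w=0 gives 7091 → no gain ✓; to w=3.4 gives 9784 − 292×3.4 = 8791.2 → profitable ✗.
4 of the 6 constraints hold; not an equilibrium.

4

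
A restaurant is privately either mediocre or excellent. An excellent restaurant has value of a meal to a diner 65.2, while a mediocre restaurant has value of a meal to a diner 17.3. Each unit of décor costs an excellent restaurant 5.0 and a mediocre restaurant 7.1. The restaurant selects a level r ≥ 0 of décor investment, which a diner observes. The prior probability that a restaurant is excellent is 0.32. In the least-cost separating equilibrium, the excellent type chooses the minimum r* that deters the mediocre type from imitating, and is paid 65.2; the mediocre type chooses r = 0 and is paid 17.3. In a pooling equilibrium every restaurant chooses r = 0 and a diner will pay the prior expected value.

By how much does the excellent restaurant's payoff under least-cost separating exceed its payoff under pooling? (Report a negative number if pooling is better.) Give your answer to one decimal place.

Least-cost separating signal: r* solves 17.3 = 65.2 − 7.1·r*, so r* = (65.2 − 17.3)/7.1 ≈ 6.7465.
Excellent type's separating payoff: 65.2 − 5.0 × r* = 65.2 − 5.0 × (65.2 − 17.3)/7.1 = 65.2 − 239.5/7.1 ≈ 31.468.
Pooling payoff: 0.32 × 65.2 + 0.68 × 17.3 = 32.628.
Difference: 31.468 − 32.628 = -1.16, i.e. -1.2 to one decimal place.
The excellent type would prefer the pooling outcome.

-1.2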